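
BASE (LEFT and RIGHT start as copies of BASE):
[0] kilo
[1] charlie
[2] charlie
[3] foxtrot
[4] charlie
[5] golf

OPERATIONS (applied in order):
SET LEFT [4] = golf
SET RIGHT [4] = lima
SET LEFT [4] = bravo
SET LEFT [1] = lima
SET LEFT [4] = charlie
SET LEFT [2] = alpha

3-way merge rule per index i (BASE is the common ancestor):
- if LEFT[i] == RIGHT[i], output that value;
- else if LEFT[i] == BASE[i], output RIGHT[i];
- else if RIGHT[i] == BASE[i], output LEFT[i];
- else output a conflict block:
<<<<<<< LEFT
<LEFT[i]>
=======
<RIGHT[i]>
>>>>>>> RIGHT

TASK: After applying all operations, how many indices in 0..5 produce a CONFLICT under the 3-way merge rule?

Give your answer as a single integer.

Final LEFT:  [kilo, lima, alpha, foxtrot, charlie, golf]
Final RIGHT: [kilo, charlie, charlie, foxtrot, lima, golf]
i=0: L=kilo R=kilo -> agree -> kilo
i=1: L=lima, R=charlie=BASE -> take LEFT -> lima
i=2: L=alpha, R=charlie=BASE -> take LEFT -> alpha
i=3: L=foxtrot R=foxtrot -> agree -> foxtrot
i=4: L=charlie=BASE, R=lima -> take RIGHT -> lima
i=5: L=golf R=golf -> agree -> golf
Conflict count: 0

Answer: 0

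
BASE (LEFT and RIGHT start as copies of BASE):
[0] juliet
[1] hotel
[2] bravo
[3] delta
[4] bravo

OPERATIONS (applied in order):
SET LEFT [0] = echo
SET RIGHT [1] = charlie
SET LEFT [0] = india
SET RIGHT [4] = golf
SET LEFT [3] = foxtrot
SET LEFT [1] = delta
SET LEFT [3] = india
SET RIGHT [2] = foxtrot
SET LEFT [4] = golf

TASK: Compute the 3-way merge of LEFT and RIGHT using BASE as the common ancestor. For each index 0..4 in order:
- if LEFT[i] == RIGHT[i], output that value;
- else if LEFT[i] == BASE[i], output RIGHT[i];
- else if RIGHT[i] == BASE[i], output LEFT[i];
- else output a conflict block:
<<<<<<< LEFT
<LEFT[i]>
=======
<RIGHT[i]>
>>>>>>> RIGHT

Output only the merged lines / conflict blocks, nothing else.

Answer: india
<<<<<<< LEFT
delta
=======
charlie
>>>>>>> RIGHT
foxtrot
india
golf

Derivation:
Final LEFT:  [india, delta, bravo, india, golf]
Final RIGHT: [juliet, charlie, foxtrot, delta, golf]
i=0: L=india, R=juliet=BASE -> take LEFT -> india
i=1: BASE=hotel L=delta R=charlie all differ -> CONFLICT
i=2: L=bravo=BASE, R=foxtrot -> take RIGHT -> foxtrot
i=3: L=india, R=delta=BASE -> take LEFT -> india
i=4: L=golf R=golf -> agree -> golf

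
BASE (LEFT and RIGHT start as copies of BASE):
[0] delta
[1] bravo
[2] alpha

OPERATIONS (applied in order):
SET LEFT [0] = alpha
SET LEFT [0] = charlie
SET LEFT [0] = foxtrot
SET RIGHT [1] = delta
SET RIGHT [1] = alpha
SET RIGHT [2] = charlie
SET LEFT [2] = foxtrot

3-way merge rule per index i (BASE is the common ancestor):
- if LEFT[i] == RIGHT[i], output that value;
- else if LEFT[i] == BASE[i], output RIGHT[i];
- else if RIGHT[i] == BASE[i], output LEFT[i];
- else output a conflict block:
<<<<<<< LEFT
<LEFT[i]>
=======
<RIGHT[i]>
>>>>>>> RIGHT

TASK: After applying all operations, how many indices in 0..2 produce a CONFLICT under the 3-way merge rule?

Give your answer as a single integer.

Final LEFT:  [foxtrot, bravo, foxtrot]
Final RIGHT: [delta, alpha, charlie]
i=0: L=foxtrot, R=delta=BASE -> take LEFT -> foxtrot
i=1: L=bravo=BASE, R=alpha -> take RIGHT -> alpha
i=2: BASE=alpha L=foxtrot R=charlie all differ -> CONFLICT
Conflict count: 1

Answer: 1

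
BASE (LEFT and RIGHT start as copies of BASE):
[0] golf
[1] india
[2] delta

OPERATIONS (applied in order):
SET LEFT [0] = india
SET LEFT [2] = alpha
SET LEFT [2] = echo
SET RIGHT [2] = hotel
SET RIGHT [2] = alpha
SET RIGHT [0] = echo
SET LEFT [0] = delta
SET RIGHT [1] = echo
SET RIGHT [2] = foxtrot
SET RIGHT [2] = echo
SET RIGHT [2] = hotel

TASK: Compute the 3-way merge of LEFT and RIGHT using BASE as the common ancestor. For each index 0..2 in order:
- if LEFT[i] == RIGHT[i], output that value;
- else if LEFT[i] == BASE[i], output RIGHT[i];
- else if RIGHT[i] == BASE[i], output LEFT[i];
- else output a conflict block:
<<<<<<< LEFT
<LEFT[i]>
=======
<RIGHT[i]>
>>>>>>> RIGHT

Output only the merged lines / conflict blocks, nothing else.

Answer: <<<<<<< LEFT
delta
=======
echo
>>>>>>> RIGHT
echo
<<<<<<< LEFT
echo
=======
hotel
>>>>>>> RIGHT

Derivation:
Final LEFT:  [delta, india, echo]
Final RIGHT: [echo, echo, hotel]
i=0: BASE=golf L=delta R=echo all differ -> CONFLICT
i=1: L=india=BASE, R=echo -> take RIGHT -> echo
i=2: BASE=delta L=echo R=hotel all differ -> CONFLICT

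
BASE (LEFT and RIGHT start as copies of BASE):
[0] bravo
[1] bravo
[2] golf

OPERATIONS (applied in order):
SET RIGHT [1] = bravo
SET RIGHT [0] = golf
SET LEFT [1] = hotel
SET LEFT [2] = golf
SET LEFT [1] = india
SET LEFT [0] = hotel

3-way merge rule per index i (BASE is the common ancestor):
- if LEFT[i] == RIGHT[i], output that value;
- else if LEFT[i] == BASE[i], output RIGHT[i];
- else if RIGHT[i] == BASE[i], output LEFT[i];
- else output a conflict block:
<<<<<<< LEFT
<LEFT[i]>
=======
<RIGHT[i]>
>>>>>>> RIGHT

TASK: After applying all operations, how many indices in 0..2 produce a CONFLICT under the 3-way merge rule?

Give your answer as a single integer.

Final LEFT:  [hotel, india, golf]
Final RIGHT: [golf, bravo, golf]
i=0: BASE=bravo L=hotel R=golf all differ -> CONFLICT
i=1: L=india, R=bravo=BASE -> take LEFT -> india
i=2: L=golf R=golf -> agree -> golf
Conflict count: 1

Answer: 1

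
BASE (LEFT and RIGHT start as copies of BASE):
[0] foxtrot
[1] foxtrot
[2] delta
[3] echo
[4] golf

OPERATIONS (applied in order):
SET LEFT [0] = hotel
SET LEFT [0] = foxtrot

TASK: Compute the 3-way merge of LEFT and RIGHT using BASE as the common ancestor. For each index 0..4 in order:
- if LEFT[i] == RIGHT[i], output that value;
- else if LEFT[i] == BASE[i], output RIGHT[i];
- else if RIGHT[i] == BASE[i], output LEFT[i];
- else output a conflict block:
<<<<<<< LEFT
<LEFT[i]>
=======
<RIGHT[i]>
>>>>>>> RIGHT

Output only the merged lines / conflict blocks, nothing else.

Answer: foxtrot
foxtrot
delta
echo
golf

Derivation:
Final LEFT:  [foxtrot, foxtrot, delta, echo, golf]
Final RIGHT: [foxtrot, foxtrot, delta, echo, golf]
i=0: L=foxtrot R=foxtrot -> agree -> foxtrot
i=1: L=foxtrot R=foxtrot -> agree -> foxtrot
i=2: L=delta R=delta -> agree -> delta
i=3: L=echo R=echo -> agree -> echo
i=4: L=golf R=golf -> agree -> golf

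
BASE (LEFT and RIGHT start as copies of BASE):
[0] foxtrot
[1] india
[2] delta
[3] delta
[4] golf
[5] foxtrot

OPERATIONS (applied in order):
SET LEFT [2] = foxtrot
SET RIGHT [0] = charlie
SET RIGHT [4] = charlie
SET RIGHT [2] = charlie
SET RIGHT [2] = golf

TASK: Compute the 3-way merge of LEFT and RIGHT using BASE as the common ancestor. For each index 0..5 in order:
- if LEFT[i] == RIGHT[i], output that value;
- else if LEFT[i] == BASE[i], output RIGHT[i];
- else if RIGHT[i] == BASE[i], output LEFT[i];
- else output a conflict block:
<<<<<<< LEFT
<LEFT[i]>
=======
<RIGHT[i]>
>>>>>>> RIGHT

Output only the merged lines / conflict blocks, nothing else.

Final LEFT:  [foxtrot, india, foxtrot, delta, golf, foxtrot]
Final RIGHT: [charlie, india, golf, delta, charlie, foxtrot]
i=0: L=foxtrot=BASE, R=charlie -> take RIGHT -> charlie
i=1: L=india R=india -> agree -> india
i=2: BASE=delta L=foxtrot R=golf all differ -> CONFLICT
i=3: L=delta R=delta -> agree -> delta
i=4: L=golf=BASE, R=charlie -> take RIGHT -> charlie
i=5: L=foxtrot R=foxtrot -> agree -> foxtrot

Answer: charlie
india
<<<<<<< LEFT
foxtrot
=======
golf
>>>>>>> RIGHT
delta
charlie
foxtrot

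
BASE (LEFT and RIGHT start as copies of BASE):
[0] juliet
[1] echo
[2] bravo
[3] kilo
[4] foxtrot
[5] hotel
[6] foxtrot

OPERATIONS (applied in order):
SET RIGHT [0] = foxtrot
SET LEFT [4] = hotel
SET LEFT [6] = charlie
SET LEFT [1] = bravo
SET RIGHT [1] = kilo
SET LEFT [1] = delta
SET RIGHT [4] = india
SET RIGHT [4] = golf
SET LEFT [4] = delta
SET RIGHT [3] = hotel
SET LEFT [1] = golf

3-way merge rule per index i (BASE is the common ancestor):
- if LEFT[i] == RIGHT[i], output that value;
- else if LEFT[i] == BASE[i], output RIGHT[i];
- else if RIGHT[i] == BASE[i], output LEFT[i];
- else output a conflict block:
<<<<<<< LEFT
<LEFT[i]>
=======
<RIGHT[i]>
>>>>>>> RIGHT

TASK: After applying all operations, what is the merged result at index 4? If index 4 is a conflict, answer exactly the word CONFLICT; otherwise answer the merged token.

Answer: CONFLICT

Derivation:
Final LEFT:  [juliet, golf, bravo, kilo, delta, hotel, charlie]
Final RIGHT: [foxtrot, kilo, bravo, hotel, golf, hotel, foxtrot]
i=0: L=juliet=BASE, R=foxtrot -> take RIGHT -> foxtrot
i=1: BASE=echo L=golf R=kilo all differ -> CONFLICT
i=2: L=bravo R=bravo -> agree -> bravo
i=3: L=kilo=BASE, R=hotel -> take RIGHT -> hotel
i=4: BASE=foxtrot L=delta R=golf all differ -> CONFLICT
i=5: L=hotel R=hotel -> agree -> hotel
i=6: L=charlie, R=foxtrot=BASE -> take LEFT -> charlie
Index 4 -> CONFLICT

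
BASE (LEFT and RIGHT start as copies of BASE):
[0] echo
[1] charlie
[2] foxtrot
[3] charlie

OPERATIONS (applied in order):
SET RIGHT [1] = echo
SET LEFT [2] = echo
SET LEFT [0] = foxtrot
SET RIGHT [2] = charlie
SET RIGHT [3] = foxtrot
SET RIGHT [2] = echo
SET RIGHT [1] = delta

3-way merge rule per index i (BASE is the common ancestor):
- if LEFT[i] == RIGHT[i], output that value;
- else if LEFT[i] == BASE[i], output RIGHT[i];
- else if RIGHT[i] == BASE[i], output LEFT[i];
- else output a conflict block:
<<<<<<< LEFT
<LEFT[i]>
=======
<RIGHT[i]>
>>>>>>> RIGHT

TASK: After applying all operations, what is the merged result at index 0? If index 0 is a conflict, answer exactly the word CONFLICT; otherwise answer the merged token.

Final LEFT:  [foxtrot, charlie, echo, charlie]
Final RIGHT: [echo, delta, echo, foxtrot]
i=0: L=foxtrot, R=echo=BASE -> take LEFT -> foxtrot
i=1: L=charlie=BASE, R=delta -> take RIGHT -> delta
i=2: L=echo R=echo -> agree -> echo
i=3: L=charlie=BASE, R=foxtrot -> take RIGHT -> foxtrot
Index 0 -> foxtrot

Answer: foxtrot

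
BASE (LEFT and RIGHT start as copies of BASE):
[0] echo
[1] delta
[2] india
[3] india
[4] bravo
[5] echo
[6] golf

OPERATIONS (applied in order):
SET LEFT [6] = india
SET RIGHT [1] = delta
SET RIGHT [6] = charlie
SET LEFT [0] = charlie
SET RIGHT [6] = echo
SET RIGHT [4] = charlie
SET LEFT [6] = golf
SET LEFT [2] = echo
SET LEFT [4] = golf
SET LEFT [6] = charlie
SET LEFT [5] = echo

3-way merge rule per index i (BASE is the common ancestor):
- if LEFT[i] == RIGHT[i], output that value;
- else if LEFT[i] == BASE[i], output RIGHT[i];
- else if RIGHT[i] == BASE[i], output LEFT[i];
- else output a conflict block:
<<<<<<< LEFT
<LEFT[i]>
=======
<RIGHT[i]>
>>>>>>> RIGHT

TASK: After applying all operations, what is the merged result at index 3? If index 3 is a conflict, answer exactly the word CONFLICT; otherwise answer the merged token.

Final LEFT:  [charlie, delta, echo, india, golf, echo, charlie]
Final RIGHT: [echo, delta, india, india, charlie, echo, echo]
i=0: L=charlie, R=echo=BASE -> take LEFT -> charlie
i=1: L=delta R=delta -> agree -> delta
i=2: L=echo, R=india=BASE -> take LEFT -> echo
i=3: L=india R=india -> agree -> india
i=4: BASE=bravo L=golf R=charlie all differ -> CONFLICT
i=5: L=echo R=echo -> agree -> echo
i=6: BASE=golf L=charlie R=echo all differ -> CONFLICT
Index 3 -> india

Answer: india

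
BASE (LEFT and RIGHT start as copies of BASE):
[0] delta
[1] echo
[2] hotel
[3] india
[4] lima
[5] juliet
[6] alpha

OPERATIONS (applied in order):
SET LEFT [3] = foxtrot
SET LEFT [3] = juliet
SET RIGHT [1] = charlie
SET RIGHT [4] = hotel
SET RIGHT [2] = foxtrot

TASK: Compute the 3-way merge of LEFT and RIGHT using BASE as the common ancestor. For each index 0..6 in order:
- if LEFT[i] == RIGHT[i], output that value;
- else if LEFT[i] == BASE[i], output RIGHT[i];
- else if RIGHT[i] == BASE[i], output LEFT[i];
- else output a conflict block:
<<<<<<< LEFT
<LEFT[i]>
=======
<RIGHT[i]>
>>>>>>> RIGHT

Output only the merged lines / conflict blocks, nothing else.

Answer: delta
charlie
foxtrot
juliet
hotel
juliet
alpha

Derivation:
Final LEFT:  [delta, echo, hotel, juliet, lima, juliet, alpha]
Final RIGHT: [delta, charlie, foxtrot, india, hotel, juliet, alpha]
i=0: L=delta R=delta -> agree -> delta
i=1: L=echo=BASE, R=charlie -> take RIGHT -> charlie
i=2: L=hotel=BASE, R=foxtrot -> take RIGHT -> foxtrot
i=3: L=juliet, R=india=BASE -> take LEFT -> juliet
i=4: L=lima=BASE, R=hotel -> take RIGHT -> hotel
i=5: L=juliet R=juliet -> agree -> juliet
i=6: L=alpha R=alpha -> agree -> alpha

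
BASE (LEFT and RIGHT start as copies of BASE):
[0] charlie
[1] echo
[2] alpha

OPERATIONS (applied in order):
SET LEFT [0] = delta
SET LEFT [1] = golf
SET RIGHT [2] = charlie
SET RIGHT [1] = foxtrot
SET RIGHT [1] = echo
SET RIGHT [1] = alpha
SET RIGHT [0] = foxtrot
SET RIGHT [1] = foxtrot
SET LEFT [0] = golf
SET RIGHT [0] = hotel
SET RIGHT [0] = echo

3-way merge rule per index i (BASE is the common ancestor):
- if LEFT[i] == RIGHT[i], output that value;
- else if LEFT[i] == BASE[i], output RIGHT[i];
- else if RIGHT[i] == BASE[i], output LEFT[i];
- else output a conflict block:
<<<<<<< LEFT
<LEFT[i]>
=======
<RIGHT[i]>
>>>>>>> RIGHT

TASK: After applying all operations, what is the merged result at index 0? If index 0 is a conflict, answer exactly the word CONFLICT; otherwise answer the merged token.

Final LEFT:  [golf, golf, alpha]
Final RIGHT: [echo, foxtrot, charlie]
i=0: BASE=charlie L=golf R=echo all differ -> CONFLICT
i=1: BASE=echo L=golf R=foxtrot all differ -> CONFLICT
i=2: L=alpha=BASE, R=charlie -> take RIGHT -> charlie
Index 0 -> CONFLICT

Answer: CONFLICT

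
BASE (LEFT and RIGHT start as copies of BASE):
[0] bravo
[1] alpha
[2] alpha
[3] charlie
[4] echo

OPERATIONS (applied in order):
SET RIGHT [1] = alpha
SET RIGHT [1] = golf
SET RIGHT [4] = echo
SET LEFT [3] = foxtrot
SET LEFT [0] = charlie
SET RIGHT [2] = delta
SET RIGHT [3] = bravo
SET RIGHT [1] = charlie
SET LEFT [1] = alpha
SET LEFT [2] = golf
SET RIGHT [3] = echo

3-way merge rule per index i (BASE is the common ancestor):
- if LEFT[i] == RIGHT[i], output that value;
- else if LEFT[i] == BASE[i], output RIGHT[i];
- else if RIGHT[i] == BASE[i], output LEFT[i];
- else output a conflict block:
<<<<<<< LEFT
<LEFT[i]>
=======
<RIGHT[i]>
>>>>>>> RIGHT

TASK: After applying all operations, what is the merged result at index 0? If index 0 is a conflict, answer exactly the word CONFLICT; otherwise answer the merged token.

Answer: charlie

Derivation:
Final LEFT:  [charlie, alpha, golf, foxtrot, echo]
Final RIGHT: [bravo, charlie, delta, echo, echo]
i=0: L=charlie, R=bravo=BASE -> take LEFT -> charlie
i=1: L=alpha=BASE, R=charlie -> take RIGHT -> charlie
i=2: BASE=alpha L=golf R=delta all differ -> CONFLICT
i=3: BASE=charlie L=foxtrot R=echo all differ -> CONFLICT
i=4: L=echo R=echo -> agree -> echo
Index 0 -> charlie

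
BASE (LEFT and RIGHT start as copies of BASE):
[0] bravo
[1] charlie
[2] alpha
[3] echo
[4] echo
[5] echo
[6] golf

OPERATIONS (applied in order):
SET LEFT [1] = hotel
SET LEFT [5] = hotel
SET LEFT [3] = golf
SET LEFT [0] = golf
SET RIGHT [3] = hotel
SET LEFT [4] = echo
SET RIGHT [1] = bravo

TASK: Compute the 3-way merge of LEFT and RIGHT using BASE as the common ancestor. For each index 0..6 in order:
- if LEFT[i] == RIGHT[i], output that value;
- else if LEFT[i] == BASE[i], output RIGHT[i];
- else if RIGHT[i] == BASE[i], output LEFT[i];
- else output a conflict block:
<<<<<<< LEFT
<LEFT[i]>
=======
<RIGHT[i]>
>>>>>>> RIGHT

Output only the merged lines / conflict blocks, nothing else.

Answer: golf
<<<<<<< LEFT
hotel
=======
bravo
>>>>>>> RIGHT
alpha
<<<<<<< LEFT
golf
=======
hotel
>>>>>>> RIGHT
echo
hotel
golf

Derivation:
Final LEFT:  [golf, hotel, alpha, golf, echo, hotel, golf]
Final RIGHT: [bravo, bravo, alpha, hotel, echo, echo, golf]
i=0: L=golf, R=bravo=BASE -> take LEFT -> golf
i=1: BASE=charlie L=hotel R=bravo all differ -> CONFLICT
i=2: L=alpha R=alpha -> agree -> alpha
i=3: BASE=echo L=golf R=hotel all differ -> CONFLICT
i=4: L=echo R=echo -> agree -> echo
i=5: L=hotel, R=echo=BASE -> take LEFT -> hotel
i=6: L=golf R=golf -> agree -> golf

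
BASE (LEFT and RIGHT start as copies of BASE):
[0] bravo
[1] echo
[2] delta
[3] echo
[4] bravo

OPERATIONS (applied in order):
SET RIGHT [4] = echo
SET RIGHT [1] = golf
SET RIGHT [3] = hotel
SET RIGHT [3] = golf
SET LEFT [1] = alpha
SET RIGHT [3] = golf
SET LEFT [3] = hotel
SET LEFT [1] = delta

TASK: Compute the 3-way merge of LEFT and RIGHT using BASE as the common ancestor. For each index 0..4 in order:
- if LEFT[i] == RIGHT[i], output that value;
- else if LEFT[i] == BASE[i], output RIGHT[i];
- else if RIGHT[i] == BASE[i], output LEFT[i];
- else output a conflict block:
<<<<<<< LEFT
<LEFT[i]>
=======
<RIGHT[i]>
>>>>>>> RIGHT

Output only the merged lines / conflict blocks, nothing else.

Answer: bravo
<<<<<<< LEFT
delta
=======
golf
>>>>>>> RIGHT
delta
<<<<<<< LEFT
hotel
=======
golf
>>>>>>> RIGHT
echo

Derivation:
Final LEFT:  [bravo, delta, delta, hotel, bravo]
Final RIGHT: [bravo, golf, delta, golf, echo]
i=0: L=bravo R=bravo -> agree -> bravo
i=1: BASE=echo L=delta R=golf all differ -> CONFLICT
i=2: L=delta R=delta -> agree -> delta
i=3: BASE=echo L=hotel R=golf all differ -> CONFLICT
i=4: L=bravo=BASE, R=echo -> take RIGHT -> echo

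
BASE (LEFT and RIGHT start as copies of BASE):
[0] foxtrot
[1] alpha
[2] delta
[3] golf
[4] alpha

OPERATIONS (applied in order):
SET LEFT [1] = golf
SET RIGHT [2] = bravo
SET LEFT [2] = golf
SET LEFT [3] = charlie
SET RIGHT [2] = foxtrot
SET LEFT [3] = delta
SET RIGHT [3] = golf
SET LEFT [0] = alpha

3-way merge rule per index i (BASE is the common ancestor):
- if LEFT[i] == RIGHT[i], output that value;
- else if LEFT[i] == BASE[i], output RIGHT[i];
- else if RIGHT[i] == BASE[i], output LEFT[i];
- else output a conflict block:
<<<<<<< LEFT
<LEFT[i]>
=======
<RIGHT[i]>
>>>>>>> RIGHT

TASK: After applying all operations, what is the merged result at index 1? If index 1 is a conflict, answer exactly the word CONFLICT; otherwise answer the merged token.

Final LEFT:  [alpha, golf, golf, delta, alpha]
Final RIGHT: [foxtrot, alpha, foxtrot, golf, alpha]
i=0: L=alpha, R=foxtrot=BASE -> take LEFT -> alpha
i=1: L=golf, R=alpha=BASE -> take LEFT -> golf
i=2: BASE=delta L=golf R=foxtrot all differ -> CONFLICT
i=3: L=delta, R=golf=BASE -> take LEFT -> delta
i=4: L=alpha R=alpha -> agree -> alpha
Index 1 -> golf

Answer: golf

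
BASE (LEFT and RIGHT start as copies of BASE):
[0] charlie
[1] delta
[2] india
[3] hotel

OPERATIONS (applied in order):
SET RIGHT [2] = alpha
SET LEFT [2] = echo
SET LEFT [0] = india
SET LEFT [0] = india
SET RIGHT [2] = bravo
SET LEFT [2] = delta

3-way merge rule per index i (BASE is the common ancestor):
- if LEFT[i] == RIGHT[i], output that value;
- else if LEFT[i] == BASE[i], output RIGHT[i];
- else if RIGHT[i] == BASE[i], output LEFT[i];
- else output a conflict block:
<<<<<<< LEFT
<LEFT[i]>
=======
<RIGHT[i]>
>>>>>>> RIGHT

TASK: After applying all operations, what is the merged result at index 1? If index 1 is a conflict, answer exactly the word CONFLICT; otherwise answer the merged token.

Answer: delta

Derivation:
Final LEFT:  [india, delta, delta, hotel]
Final RIGHT: [charlie, delta, bravo, hotel]
i=0: L=india, R=charlie=BASE -> take LEFT -> india
i=1: L=delta R=delta -> agree -> delta
i=2: BASE=india L=delta R=bravo all differ -> CONFLICT
i=3: L=hotel R=hotel -> agree -> hotel
Index 1 -> delta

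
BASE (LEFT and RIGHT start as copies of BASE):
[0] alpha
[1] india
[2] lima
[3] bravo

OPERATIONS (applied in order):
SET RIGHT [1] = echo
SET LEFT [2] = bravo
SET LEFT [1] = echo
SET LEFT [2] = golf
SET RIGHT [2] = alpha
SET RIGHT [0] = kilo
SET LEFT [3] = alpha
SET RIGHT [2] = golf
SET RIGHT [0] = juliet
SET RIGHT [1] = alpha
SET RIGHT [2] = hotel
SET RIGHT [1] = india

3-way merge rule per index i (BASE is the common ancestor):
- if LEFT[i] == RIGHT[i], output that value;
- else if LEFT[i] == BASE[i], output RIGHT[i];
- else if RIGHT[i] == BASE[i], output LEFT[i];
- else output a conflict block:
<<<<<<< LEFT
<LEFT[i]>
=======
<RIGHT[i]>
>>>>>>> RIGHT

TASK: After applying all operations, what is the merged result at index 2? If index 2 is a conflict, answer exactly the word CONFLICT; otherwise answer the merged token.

Answer: CONFLICT

Derivation:
Final LEFT:  [alpha, echo, golf, alpha]
Final RIGHT: [juliet, india, hotel, bravo]
i=0: L=alpha=BASE, R=juliet -> take RIGHT -> juliet
i=1: L=echo, R=india=BASE -> take LEFT -> echo
i=2: BASE=lima L=golf R=hotel all differ -> CONFLICT
i=3: L=alpha, R=bravo=BASE -> take LEFT -> alpha
Index 2 -> CONFLICT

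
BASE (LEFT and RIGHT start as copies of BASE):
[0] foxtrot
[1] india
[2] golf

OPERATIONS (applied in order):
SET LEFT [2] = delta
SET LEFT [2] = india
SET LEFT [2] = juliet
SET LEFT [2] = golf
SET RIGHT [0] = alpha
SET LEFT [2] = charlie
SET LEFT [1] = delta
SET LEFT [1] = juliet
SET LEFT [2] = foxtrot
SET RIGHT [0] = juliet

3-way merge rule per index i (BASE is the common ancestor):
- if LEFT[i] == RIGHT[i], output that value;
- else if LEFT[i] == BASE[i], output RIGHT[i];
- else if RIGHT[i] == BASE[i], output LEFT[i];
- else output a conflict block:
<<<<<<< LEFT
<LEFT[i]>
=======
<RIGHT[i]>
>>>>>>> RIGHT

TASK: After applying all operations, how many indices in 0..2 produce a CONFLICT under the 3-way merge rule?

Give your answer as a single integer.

Answer: 0

Derivation:
Final LEFT:  [foxtrot, juliet, foxtrot]
Final RIGHT: [juliet, india, golf]
i=0: L=foxtrot=BASE, R=juliet -> take RIGHT -> juliet
i=1: L=juliet, R=india=BASE -> take LEFT -> juliet
i=2: L=foxtrot, R=golf=BASE -> take LEFT -> foxtrot
Conflict count: 0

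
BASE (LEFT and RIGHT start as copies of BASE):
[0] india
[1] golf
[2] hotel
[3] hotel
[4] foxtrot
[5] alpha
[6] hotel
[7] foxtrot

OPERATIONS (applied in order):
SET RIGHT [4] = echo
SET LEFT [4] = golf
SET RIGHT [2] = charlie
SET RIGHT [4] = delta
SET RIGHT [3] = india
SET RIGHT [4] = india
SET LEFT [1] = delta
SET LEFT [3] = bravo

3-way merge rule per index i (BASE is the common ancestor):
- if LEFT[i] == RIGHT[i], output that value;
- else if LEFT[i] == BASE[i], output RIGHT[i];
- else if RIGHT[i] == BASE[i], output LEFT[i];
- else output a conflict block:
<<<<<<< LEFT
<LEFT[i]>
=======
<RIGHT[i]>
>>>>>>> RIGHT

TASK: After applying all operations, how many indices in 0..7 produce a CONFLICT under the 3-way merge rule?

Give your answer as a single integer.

Final LEFT:  [india, delta, hotel, bravo, golf, alpha, hotel, foxtrot]
Final RIGHT: [india, golf, charlie, india, india, alpha, hotel, foxtrot]
i=0: L=india R=india -> agree -> india
i=1: L=delta, R=golf=BASE -> take LEFT -> delta
i=2: L=hotel=BASE, R=charlie -> take RIGHT -> charlie
i=3: BASE=hotel L=bravo R=india all differ -> CONFLICT
i=4: BASE=foxtrot L=golf R=india all differ -> CONFLICT
i=5: L=alpha R=alpha -> agree -> alpha
i=6: L=hotel R=hotel -> agree -> hotel
i=7: L=foxtrot R=foxtrot -> agree -> foxtrot
Conflict count: 2

Answer: 2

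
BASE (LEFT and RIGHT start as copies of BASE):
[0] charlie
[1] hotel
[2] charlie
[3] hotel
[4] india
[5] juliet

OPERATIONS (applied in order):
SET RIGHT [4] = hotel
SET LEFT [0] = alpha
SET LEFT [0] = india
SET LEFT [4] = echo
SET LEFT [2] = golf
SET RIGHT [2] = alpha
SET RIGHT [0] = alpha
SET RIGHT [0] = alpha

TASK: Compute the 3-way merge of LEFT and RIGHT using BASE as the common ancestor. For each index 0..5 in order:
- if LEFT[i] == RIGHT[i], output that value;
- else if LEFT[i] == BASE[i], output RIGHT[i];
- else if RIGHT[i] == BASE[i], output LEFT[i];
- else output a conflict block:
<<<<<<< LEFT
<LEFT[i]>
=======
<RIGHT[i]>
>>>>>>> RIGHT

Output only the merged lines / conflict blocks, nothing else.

Answer: <<<<<<< LEFT
india
=======
alpha
>>>>>>> RIGHT
hotel
<<<<<<< LEFT
golf
=======
alpha
>>>>>>> RIGHT
hotel
<<<<<<< LEFT
echo
=======
hotel
>>>>>>> RIGHT
juliet

Derivation:
Final LEFT:  [india, hotel, golf, hotel, echo, juliet]
Final RIGHT: [alpha, hotel, alpha, hotel, hotel, juliet]
i=0: BASE=charlie L=india R=alpha all differ -> CONFLICT
i=1: L=hotel R=hotel -> agree -> hotel
i=2: BASE=charlie L=golf R=alpha all differ -> CONFLICT
i=3: L=hotel R=hotel -> agree -> hotel
i=4: BASE=india L=echo R=hotel all differ -> CONFLICT
i=5: L=juliet R=juliet -> agree -> juliet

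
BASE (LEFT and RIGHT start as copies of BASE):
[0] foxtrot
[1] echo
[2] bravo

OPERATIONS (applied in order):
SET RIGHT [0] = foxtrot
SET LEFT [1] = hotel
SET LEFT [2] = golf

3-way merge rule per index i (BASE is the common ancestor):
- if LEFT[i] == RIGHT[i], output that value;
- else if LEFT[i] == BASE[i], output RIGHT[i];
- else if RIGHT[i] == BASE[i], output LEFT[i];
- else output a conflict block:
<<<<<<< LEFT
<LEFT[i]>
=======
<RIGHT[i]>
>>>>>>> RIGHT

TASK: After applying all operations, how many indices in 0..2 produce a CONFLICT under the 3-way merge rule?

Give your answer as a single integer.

Answer: 0

Derivation:
Final LEFT:  [foxtrot, hotel, golf]
Final RIGHT: [foxtrot, echo, bravo]
i=0: L=foxtrot R=foxtrot -> agree -> foxtrot
i=1: L=hotel, R=echo=BASE -> take LEFT -> hotel
i=2: L=golf, R=bravo=BASE -> take LEFT -> golf
Conflict count: 0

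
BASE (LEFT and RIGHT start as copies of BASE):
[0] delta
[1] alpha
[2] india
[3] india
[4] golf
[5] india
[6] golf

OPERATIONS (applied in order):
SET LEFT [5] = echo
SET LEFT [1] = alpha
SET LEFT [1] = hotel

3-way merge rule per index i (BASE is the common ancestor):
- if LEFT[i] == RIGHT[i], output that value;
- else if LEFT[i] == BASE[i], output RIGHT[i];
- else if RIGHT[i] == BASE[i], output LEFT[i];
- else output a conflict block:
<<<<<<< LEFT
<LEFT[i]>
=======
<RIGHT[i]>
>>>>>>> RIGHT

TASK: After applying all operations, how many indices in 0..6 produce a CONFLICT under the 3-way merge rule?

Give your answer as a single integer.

Answer: 0

Derivation:
Final LEFT:  [delta, hotel, india, india, golf, echo, golf]
Final RIGHT: [delta, alpha, india, india, golf, india, golf]
i=0: L=delta R=delta -> agree -> delta
i=1: L=hotel, R=alpha=BASE -> take LEFT -> hotel
i=2: L=india R=india -> agree -> india
i=3: L=india R=india -> agree -> india
i=4: L=golf R=golf -> agree -> golf
i=5: L=echo, R=india=BASE -> take LEFT -> echo
i=6: L=golf R=golf -> agree -> golf
Conflict count: 0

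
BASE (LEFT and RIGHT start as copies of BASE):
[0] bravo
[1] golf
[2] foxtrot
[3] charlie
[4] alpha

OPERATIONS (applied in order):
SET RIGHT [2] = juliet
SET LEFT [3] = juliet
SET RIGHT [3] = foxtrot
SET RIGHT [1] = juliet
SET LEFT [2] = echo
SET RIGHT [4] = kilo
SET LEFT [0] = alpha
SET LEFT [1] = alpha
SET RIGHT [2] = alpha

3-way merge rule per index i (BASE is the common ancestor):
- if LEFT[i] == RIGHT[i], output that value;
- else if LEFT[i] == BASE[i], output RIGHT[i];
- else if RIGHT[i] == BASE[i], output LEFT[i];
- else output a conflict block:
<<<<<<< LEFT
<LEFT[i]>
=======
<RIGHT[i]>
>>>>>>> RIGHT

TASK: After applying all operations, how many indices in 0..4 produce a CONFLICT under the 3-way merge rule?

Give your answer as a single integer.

Final LEFT:  [alpha, alpha, echo, juliet, alpha]
Final RIGHT: [bravo, juliet, alpha, foxtrot, kilo]
i=0: L=alpha, R=bravo=BASE -> take LEFT -> alpha
i=1: BASE=golf L=alpha R=juliet all differ -> CONFLICT
i=2: BASE=foxtrot L=echo R=alpha all differ -> CONFLICT
i=3: BASE=charlie L=juliet R=foxtrot all differ -> CONFLICT
i=4: L=alpha=BASE, R=kilo -> take RIGHT -> kilo
Conflict count: 3

Answer: 3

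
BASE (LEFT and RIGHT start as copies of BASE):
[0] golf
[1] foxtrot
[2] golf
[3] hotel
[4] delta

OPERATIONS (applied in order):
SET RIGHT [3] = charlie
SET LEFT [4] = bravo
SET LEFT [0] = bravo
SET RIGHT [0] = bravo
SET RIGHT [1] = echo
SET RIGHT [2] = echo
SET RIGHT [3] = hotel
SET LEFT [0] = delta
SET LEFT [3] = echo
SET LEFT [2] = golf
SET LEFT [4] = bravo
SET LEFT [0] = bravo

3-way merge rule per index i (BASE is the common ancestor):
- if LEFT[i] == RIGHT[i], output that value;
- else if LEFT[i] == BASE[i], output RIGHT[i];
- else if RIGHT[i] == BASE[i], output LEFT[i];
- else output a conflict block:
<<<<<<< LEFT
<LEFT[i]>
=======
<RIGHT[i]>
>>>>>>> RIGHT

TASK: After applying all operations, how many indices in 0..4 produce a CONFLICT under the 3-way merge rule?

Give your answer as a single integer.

Final LEFT:  [bravo, foxtrot, golf, echo, bravo]
Final RIGHT: [bravo, echo, echo, hotel, delta]
i=0: L=bravo R=bravo -> agree -> bravo
i=1: L=foxtrot=BASE, R=echo -> take RIGHT -> echo
i=2: L=golf=BASE, R=echo -> take RIGHT -> echo
i=3: L=echo, R=hotel=BASE -> take LEFT -> echo
i=4: L=bravo, R=delta=BASE -> take LEFT -> bravo
Conflict count: 0

Answer: 0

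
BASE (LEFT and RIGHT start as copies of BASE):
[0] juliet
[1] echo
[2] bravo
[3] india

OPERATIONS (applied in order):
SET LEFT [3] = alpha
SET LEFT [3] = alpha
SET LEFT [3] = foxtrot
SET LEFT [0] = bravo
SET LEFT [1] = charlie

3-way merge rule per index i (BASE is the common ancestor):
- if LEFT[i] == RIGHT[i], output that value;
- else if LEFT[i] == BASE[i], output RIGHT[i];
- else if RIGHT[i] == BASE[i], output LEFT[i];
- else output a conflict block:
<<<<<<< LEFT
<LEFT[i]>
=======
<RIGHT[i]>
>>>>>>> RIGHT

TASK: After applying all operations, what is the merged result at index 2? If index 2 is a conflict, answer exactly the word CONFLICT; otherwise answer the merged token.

Final LEFT:  [bravo, charlie, bravo, foxtrot]
Final RIGHT: [juliet, echo, bravo, india]
i=0: L=bravo, R=juliet=BASE -> take LEFT -> bravo
i=1: L=charlie, R=echo=BASE -> take LEFT -> charlie
i=2: L=bravo R=bravo -> agree -> bravo
i=3: L=foxtrot, R=india=BASE -> take LEFT -> foxtrot
Index 2 -> bravo

Answer: bravo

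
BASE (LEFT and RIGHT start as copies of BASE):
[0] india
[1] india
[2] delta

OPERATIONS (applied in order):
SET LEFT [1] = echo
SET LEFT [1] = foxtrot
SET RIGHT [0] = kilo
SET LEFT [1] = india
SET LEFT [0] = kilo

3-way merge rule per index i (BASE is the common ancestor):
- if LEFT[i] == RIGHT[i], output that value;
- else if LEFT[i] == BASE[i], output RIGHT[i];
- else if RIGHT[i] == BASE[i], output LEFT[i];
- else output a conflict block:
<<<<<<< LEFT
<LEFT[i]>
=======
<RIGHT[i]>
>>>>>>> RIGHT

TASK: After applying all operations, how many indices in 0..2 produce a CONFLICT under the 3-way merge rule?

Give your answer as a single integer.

Answer: 0

Derivation:
Final LEFT:  [kilo, india, delta]
Final RIGHT: [kilo, india, delta]
i=0: L=kilo R=kilo -> agree -> kilo
i=1: L=india R=india -> agree -> india
i=2: L=delta R=delta -> agree -> delta
Conflict count: 0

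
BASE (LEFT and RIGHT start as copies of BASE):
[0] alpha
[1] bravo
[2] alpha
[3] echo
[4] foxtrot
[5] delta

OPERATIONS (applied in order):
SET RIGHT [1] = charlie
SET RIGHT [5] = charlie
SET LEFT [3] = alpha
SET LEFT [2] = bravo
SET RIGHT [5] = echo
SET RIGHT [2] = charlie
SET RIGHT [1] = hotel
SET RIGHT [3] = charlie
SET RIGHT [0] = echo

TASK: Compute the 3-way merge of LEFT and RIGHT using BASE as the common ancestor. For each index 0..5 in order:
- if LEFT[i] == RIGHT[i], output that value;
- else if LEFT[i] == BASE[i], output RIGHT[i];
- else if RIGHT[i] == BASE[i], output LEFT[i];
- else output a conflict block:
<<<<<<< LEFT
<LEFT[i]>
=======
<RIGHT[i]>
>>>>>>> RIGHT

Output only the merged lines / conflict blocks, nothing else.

Final LEFT:  [alpha, bravo, bravo, alpha, foxtrot, delta]
Final RIGHT: [echo, hotel, charlie, charlie, foxtrot, echo]
i=0: L=alpha=BASE, R=echo -> take RIGHT -> echo
i=1: L=bravo=BASE, R=hotel -> take RIGHT -> hotel
i=2: BASE=alpha L=bravo R=charlie all differ -> CONFLICT
i=3: BASE=echo L=alpha R=charlie all differ -> CONFLICT
i=4: L=foxtrot R=foxtrot -> agree -> foxtrot
i=5: L=delta=BASE, R=echo -> take RIGHT -> echo

Answer: echo
hotel
<<<<<<< LEFT
bravo
=======
charlie
>>>>>>> RIGHT
<<<<<<< LEFT
alpha
=======
charlie
>>>>>>> RIGHT
foxtrot
echo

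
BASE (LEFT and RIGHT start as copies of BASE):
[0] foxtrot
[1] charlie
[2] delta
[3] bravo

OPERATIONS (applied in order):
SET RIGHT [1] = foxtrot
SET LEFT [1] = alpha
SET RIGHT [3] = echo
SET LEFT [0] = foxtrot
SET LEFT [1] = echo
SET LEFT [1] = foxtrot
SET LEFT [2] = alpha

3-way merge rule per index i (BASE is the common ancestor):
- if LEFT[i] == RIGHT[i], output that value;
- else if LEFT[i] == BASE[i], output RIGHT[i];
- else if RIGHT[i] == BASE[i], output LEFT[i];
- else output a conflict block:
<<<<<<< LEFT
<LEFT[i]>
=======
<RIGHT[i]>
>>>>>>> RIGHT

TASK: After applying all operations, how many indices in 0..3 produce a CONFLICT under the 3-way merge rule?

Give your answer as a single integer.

Final LEFT:  [foxtrot, foxtrot, alpha, bravo]
Final RIGHT: [foxtrot, foxtrot, delta, echo]
i=0: L=foxtrot R=foxtrot -> agree -> foxtrot
i=1: L=foxtrot R=foxtrot -> agree -> foxtrot
i=2: L=alpha, R=delta=BASE -> take LEFT -> alpha
i=3: L=bravo=BASE, R=echo -> take RIGHT -> echo
Conflict count: 0

Answer: 0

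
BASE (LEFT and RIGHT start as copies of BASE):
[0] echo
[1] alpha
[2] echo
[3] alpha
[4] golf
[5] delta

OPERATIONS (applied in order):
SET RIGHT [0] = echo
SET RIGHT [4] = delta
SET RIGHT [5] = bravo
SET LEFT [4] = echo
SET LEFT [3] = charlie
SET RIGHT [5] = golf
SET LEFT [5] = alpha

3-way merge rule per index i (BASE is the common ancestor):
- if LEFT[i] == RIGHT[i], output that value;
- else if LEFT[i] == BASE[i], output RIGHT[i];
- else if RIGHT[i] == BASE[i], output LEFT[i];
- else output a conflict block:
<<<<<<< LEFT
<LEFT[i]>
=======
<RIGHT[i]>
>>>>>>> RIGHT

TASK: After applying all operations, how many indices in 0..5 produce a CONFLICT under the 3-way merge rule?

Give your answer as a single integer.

Final LEFT:  [echo, alpha, echo, charlie, echo, alpha]
Final RIGHT: [echo, alpha, echo, alpha, delta, golf]
i=0: L=echo R=echo -> agree -> echo
i=1: L=alpha R=alpha -> agree -> alpha
i=2: L=echo R=echo -> agree -> echo
i=3: L=charlie, R=alpha=BASE -> take LEFT -> charlie
i=4: BASE=golf L=echo R=delta all differ -> CONFLICT
i=5: BASE=delta L=alpha R=golf all differ -> CONFLICT
Conflict count: 2

Answer: 2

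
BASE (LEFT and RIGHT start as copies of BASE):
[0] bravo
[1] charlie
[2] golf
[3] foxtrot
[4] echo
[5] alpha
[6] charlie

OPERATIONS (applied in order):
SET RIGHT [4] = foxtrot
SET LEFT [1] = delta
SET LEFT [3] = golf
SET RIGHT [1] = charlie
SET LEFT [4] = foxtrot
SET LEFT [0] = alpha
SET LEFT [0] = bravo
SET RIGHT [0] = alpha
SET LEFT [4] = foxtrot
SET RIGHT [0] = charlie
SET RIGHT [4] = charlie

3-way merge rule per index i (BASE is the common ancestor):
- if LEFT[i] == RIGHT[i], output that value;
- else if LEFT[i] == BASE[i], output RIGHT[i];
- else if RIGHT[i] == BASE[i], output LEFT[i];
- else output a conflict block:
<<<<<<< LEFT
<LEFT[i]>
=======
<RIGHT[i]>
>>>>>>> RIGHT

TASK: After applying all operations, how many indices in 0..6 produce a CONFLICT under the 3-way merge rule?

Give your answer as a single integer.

Answer: 1

Derivation:
Final LEFT:  [bravo, delta, golf, golf, foxtrot, alpha, charlie]
Final RIGHT: [charlie, charlie, golf, foxtrot, charlie, alpha, charlie]
i=0: L=bravo=BASE, R=charlie -> take RIGHT -> charlie
i=1: L=delta, R=charlie=BASE -> take LEFT -> delta
i=2: L=golf R=golf -> agree -> golf
i=3: L=golf, R=foxtrot=BASE -> take LEFT -> golf
i=4: BASE=echo L=foxtrot R=charlie all differ -> CONFLICT
i=5: L=alpha R=alpha -> agree -> alpha
i=6: L=charlie R=charlie -> agree -> charlie
Conflict count: 1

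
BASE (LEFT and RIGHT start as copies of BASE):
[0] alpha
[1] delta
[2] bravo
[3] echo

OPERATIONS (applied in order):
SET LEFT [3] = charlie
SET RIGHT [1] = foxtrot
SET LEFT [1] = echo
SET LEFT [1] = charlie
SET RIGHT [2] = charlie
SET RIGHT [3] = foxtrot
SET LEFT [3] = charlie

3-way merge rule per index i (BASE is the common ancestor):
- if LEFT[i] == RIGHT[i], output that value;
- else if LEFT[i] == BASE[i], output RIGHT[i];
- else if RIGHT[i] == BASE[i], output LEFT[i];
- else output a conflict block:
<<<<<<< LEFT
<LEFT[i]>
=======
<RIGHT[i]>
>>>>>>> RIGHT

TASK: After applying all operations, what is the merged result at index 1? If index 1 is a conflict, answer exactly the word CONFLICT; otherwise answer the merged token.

Final LEFT:  [alpha, charlie, bravo, charlie]
Final RIGHT: [alpha, foxtrot, charlie, foxtrot]
i=0: L=alpha R=alpha -> agree -> alpha
i=1: BASE=delta L=charlie R=foxtrot all differ -> CONFLICT
i=2: L=bravo=BASE, R=charlie -> take RIGHT -> charlie
i=3: BASE=echo L=charlie R=foxtrot all differ -> CONFLICT
Index 1 -> CONFLICT

Answer: CONFLICT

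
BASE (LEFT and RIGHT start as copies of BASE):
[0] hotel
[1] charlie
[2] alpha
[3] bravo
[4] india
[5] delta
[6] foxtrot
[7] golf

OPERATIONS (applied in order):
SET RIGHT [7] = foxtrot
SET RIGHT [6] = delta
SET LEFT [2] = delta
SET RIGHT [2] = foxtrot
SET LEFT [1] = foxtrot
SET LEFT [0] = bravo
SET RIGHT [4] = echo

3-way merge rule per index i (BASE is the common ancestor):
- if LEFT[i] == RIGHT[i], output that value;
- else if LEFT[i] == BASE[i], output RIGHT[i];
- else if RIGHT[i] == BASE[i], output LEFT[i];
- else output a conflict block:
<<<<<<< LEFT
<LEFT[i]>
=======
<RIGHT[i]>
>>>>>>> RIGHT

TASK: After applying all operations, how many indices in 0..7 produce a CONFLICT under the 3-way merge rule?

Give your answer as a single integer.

Answer: 1

Derivation:
Final LEFT:  [bravo, foxtrot, delta, bravo, india, delta, foxtrot, golf]
Final RIGHT: [hotel, charlie, foxtrot, bravo, echo, delta, delta, foxtrot]
i=0: L=bravo, R=hotel=BASE -> take LEFT -> bravo
i=1: L=foxtrot, R=charlie=BASE -> take LEFT -> foxtrot
i=2: BASE=alpha L=delta R=foxtrot all differ -> CONFLICT
i=3: L=bravo R=bravo -> agree -> bravo
i=4: L=india=BASE, R=echo -> take RIGHT -> echo
i=5: L=delta R=delta -> agree -> delta
i=6: L=foxtrot=BASE, R=delta -> take RIGHT -> delta
i=7: L=golf=BASE, R=foxtrot -> take RIGHT -> foxtrot
Conflict count: 1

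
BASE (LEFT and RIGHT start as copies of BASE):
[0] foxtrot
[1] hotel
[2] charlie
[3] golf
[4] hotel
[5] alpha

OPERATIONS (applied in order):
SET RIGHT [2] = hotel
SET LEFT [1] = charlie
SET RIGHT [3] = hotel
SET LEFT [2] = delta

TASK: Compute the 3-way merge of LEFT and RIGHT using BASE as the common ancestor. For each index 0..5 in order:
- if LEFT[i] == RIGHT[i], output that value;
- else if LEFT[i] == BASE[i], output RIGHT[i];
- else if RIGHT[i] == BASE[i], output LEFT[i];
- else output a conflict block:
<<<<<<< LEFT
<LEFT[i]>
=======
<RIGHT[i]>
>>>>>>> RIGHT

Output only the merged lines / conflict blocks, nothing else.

Answer: foxtrot
charlie
<<<<<<< LEFT
delta
=======
hotel
>>>>>>> RIGHT
hotel
hotel
alpha

Derivation:
Final LEFT:  [foxtrot, charlie, delta, golf, hotel, alpha]
Final RIGHT: [foxtrot, hotel, hotel, hotel, hotel, alpha]
i=0: L=foxtrot R=foxtrot -> agree -> foxtrot
i=1: L=charlie, R=hotel=BASE -> take LEFT -> charlie
i=2: BASE=charlie L=delta R=hotel all differ -> CONFLICT
i=3: L=golf=BASE, R=hotel -> take RIGHT -> hotel
i=4: L=hotel R=hotel -> agree -> hotel
i=5: L=alpha R=alpha -> agree -> alpha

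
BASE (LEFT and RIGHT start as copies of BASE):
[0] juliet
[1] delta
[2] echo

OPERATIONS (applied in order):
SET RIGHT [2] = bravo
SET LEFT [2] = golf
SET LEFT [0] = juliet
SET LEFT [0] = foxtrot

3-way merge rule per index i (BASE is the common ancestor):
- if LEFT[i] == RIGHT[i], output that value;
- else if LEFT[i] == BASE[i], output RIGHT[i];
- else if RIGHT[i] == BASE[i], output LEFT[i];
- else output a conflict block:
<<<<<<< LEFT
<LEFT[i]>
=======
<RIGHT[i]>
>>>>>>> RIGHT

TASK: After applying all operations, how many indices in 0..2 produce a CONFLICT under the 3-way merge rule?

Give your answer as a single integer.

Final LEFT:  [foxtrot, delta, golf]
Final RIGHT: [juliet, delta, bravo]
i=0: L=foxtrot, R=juliet=BASE -> take LEFT -> foxtrot
i=1: L=delta R=delta -> agree -> delta
i=2: BASE=echo L=golf R=bravo all differ -> CONFLICT
Conflict count: 1

Answer: 1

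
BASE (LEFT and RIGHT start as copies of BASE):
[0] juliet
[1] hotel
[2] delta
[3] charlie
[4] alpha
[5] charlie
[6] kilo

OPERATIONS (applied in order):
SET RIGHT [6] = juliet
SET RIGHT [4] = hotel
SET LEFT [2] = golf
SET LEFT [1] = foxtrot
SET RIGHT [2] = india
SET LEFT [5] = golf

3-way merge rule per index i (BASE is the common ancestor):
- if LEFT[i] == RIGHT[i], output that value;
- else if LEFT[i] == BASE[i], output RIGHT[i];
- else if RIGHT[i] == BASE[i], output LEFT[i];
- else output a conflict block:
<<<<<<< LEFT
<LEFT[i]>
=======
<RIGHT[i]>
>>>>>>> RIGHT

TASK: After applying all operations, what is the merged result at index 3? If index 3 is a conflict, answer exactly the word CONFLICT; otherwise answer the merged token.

Final LEFT:  [juliet, foxtrot, golf, charlie, alpha, golf, kilo]
Final RIGHT: [juliet, hotel, india, charlie, hotel, charlie, juliet]
i=0: L=juliet R=juliet -> agree -> juliet
i=1: L=foxtrot, R=hotel=BASE -> take LEFT -> foxtrot
i=2: BASE=delta L=golf R=india all differ -> CONFLICT
i=3: L=charlie R=charlie -> agree -> charlie
i=4: L=alpha=BASE, R=hotel -> take RIGHT -> hotel
i=5: L=golf, R=charlie=BASE -> take LEFT -> golf
i=6: L=kilo=BASE, R=juliet -> take RIGHT -> juliet
Index 3 -> charlie

Answer: charlie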